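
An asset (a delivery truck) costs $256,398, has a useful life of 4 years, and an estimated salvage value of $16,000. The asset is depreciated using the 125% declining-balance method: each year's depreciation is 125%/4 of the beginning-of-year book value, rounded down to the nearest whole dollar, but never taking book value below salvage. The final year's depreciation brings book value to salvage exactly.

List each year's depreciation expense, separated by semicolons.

$80,124; $55,085; $37,871; $67,318

Depreciable base = $256,398 − $16,000 = $240,398.
Year 1: ⌊$256,398 × 125%/4⌋ = $80,124. Book value $176,274.
Year 2: ⌊$176,274 × 125%/4⌋ = $55,085. Book value $121,189.
Year 3: ⌊$121,189 × 125%/4⌋ = $37,871. Book value $83,318.
Year 4 (final): $83,318 − $16,000 = $67,318. Book value $16,000.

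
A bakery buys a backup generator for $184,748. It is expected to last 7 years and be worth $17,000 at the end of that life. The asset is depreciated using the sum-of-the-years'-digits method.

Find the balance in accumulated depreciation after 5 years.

Depreciable base = $184,748 − $17,000 = $167,748.
Sum of the years' digits = 7+6+5+4+3+2+1 = 28.
Year 1: $167,748 × 7/28 = $41,937. Book value $142,811.
Year 2: $167,748 × 6/28 = $35,946. Book value $106,865.
Year 3: $167,748 × 5/28 = $29,955. Book value $76,910.
Year 4: $167,748 × 4/28 = $23,964. Book value $52,946.
Year 5: $167,748 × 3/28 = $17,973. Book value $34,973.
Accumulated through year 5 = $184,748 − $34,973 = $149,775.

$149,775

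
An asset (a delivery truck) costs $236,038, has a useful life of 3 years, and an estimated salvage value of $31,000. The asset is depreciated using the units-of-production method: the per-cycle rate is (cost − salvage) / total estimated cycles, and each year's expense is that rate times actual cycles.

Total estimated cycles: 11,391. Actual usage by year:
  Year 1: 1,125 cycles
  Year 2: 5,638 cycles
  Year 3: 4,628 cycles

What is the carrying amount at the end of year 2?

Depreciable base = $236,038 − $31,000 = $205,038.
Rate = $205,038 / 11,391 cycles = $18 per cycle.
Year 1: 1,125 × $18 = $20,250. Book value $215,788.
Year 2: 5,638 × $18 = $101,484. Book value $114,304.

$114,304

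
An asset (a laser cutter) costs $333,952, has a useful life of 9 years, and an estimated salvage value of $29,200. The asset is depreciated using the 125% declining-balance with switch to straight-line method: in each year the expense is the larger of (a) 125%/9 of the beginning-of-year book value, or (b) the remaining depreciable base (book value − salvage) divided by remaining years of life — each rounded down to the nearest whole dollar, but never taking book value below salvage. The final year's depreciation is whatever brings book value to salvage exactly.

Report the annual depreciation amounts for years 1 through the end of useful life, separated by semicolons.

Depreciable base = $333,952 − $29,200 = $304,752.
Year 1: DB = ⌊$333,952 × 125%/9⌋ = $46,382; SL = ⌊$304,752/9⌋ = $33,861 → take DB $46,382. Book value $287,570.
Year 2: DB = ⌊$287,570 × 125%/9⌋ = $39,940; SL = ⌊$258,370/8⌋ = $32,296 → take DB $39,940. Book value $247,630.
Year 3: DB = ⌊$247,630 × 125%/9⌋ = $34,393; SL = ⌊$218,430/7⌋ = $31,204 → take DB $34,393. Book value $213,237.
Year 4: DB = ⌊$213,237 × 125%/9⌋ = $29,616; SL = ⌊$184,037/6⌋ = $30,672 → take SL $30,672. Book value $182,565.
Year 5: DB = ⌊$182,565 × 125%/9⌋ = $25,356; SL = ⌊$153,365/5⌋ = $30,673 → take SL $30,673. Book value $151,892.
Year 6: DB = ⌊$151,892 × 125%/9⌋ = $21,096; SL = ⌊$122,692/4⌋ = $30,673 → take SL $30,673. Book value $121,219.
Year 7: DB = ⌊$121,219 × 125%/9⌋ = $16,835; SL = ⌊$92,019/3⌋ = $30,673 → take SL $30,673. Book value $90,546.
Year 8: DB = ⌊$90,546 × 125%/9⌋ = $12,575; SL = ⌊$61,346/2⌋ = $30,673 → take SL $30,673. Book value $59,873.
Year 9 (final): $59,873 − $29,200 = $30,673. Book value $29,200.

$46,382; $39,940; $34,393; $30,672; $30,673; $30,673; $30,673; $30,673; $30,673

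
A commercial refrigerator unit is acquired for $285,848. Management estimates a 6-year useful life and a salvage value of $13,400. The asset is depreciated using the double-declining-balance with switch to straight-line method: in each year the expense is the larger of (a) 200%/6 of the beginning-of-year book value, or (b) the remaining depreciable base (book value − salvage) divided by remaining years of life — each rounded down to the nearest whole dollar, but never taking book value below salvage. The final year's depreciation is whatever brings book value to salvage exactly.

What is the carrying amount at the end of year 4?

Depreciable base = $285,848 − $13,400 = $272,448.
Year 1: DB = ⌊$285,848 × 200%/6⌋ = $95,282; SL = ⌊$272,448/6⌋ = $45,408 → take DB $95,282. Book value $190,566.
Year 2: DB = ⌊$190,566 × 200%/6⌋ = $63,522; SL = ⌊$177,166/5⌋ = $35,433 → take DB $63,522. Book value $127,044.
Year 3: DB = ⌊$127,044 × 200%/6⌋ = $42,348; SL = ⌊$113,644/4⌋ = $28,411 → take DB $42,348. Book value $84,696.
Year 4: DB = ⌊$84,696 × 200%/6⌋ = $28,232; SL = ⌊$71,296/3⌋ = $23,765 → take DB $28,232. Book value $56,464.

$56,464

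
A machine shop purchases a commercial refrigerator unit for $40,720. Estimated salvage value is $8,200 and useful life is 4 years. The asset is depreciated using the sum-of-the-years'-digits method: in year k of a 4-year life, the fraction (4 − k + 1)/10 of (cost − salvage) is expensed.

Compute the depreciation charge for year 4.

$3,252

Depreciable base = $40,720 − $8,200 = $32,520.
Sum of the years' digits = 4+3+2+1 = 10.
Year 1: $32,520 × 4/10 = $13,008. Book value $27,712.
Year 2: $32,520 × 3/10 = $9,756. Book value $17,956.
Year 3: $32,520 × 2/10 = $6,504. Book value $11,452.
Year 4: $32,520 × 1/10 = $3,252. Book value $8,200.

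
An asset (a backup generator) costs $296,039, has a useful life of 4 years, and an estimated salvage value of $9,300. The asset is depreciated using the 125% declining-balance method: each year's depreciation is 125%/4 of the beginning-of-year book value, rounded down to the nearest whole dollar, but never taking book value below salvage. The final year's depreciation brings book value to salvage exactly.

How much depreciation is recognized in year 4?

$86,899

Depreciable base = $296,039 − $9,300 = $286,739.
Year 1: ⌊$296,039 × 125%/4⌋ = $92,512. Book value $203,527.
Year 2: ⌊$203,527 × 125%/4⌋ = $63,602. Book value $139,925.
Year 3: ⌊$139,925 × 125%/4⌋ = $43,726. Book value $96,199.
Year 4 (final): $96,199 − $9,300 = $86,899. Book value $9,300.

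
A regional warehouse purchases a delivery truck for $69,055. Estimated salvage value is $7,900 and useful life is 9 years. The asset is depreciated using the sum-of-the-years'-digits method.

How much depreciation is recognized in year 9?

Depreciable base = $69,055 − $7,900 = $61,155.
Sum of the years' digits = 9+8+7+6+5+4+3+2+1 = 45.
Year 1: $61,155 × 9/45 = $12,231. Book value $56,824.
Year 2: $61,155 × 8/45 = $10,872. Book value $45,952.
Year 3: $61,155 × 7/45 = $9,513. Book value $36,439.
Year 4: $61,155 × 6/45 = $8,154. Book value $28,285.
Year 5: $61,155 × 5/45 = $6,795. Book value $21,490.
Year 6: $61,155 × 4/45 = $5,436. Book value $16,054.
Year 7: $61,155 × 3/45 = $4,077. Book value $11,977.
Year 8: $61,155 × 2/45 = $2,718. Book value $9,259.
Year 9: $61,155 × 1/45 = $1,359. Book value $7,900.

$1,359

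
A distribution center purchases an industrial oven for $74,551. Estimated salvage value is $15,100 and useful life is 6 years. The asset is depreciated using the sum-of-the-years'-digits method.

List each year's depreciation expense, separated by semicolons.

Depreciable base = $74,551 − $15,100 = $59,451.
Sum of the years' digits = 6+5+4+3+2+1 = 21.
Year 1: $59,451 × 6/21 = $16,986. Book value $57,565.
Year 2: $59,451 × 5/21 = $14,155. Book value $43,410.
Year 3: $59,451 × 4/21 = $11,324. Book value $32,086.
Year 4: $59,451 × 3/21 = $8,493. Book value $23,593.
Year 5: $59,451 × 2/21 = $5,662. Book value $17,931.
Year 6: $59,451 × 1/21 = $2,831. Book value $15,100.

$16,986; $14,155; $11,324; $8,493; $5,662; $2,831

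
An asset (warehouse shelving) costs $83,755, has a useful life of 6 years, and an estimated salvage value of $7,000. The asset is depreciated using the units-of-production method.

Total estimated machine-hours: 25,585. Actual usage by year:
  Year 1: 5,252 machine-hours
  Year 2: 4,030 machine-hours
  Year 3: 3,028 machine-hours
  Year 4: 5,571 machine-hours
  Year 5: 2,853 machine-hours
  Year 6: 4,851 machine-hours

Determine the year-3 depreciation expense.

$9,084

Depreciable base = $83,755 − $7,000 = $76,755.
Rate = $76,755 / 25,585 machine-hours = $3 per machine-hour.
Year 1: 5,252 × $3 = $15,756. Book value $67,999.
Year 2: 4,030 × $3 = $12,090. Book value $55,909.
Year 3: 3,028 × $3 = $9,084. Book value $46,825.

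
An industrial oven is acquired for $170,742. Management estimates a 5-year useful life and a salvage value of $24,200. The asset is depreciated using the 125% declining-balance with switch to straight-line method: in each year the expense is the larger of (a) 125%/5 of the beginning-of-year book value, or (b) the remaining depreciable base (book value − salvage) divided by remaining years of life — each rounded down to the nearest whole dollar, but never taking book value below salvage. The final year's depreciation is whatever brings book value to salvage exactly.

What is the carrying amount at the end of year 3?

Depreciable base = $170,742 − $24,200 = $146,542.
Year 1: DB = ⌊$170,742 × 125%/5⌋ = $42,685; SL = ⌊$146,542/5⌋ = $29,308 → take DB $42,685. Book value $128,057.
Year 2: DB = ⌊$128,057 × 125%/5⌋ = $32,014; SL = ⌊$103,857/4⌋ = $25,964 → take DB $32,014. Book value $96,043.
Year 3: DB = ⌊$96,043 × 125%/5⌋ = $24,010; SL = ⌊$71,843/3⌋ = $23,947 → take DB $24,010. Book value $72,033.

$72,033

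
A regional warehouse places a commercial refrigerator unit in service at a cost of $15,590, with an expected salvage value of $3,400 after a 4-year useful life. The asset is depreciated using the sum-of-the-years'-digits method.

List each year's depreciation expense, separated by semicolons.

Depreciable base = $15,590 − $3,400 = $12,190.
Sum of the years' digits = 4+3+2+1 = 10.
Year 1: $12,190 × 4/10 = $4,876. Book value $10,714.
Year 2: $12,190 × 3/10 = $3,657. Book value $7,057.
Year 3: $12,190 × 2/10 = $2,438. Book value $4,619.
Year 4: $12,190 × 1/10 = $1,219. Book value $3,400.

$4,876; $3,657; $2,438; $1,219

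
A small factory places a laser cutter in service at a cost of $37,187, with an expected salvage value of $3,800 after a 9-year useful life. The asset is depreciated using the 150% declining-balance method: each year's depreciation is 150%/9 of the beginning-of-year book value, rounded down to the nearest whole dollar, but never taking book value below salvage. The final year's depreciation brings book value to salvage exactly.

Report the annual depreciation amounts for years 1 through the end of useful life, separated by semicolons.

$6,197; $5,165; $4,304; $3,586; $2,989; $2,491; $2,075; $1,730; $4,850

Depreciable base = $37,187 − $3,800 = $33,387.
Year 1: ⌊$37,187 × 150%/9⌋ = $6,197. Book value $30,990.
Year 2: ⌊$30,990 × 150%/9⌋ = $5,165. Book value $25,825.
Year 3: ⌊$25,825 × 150%/9⌋ = $4,304. Book value $21,521.
Year 4: ⌊$21,521 × 150%/9⌋ = $3,586. Book value $17,935.
Year 5: ⌊$17,935 × 150%/9⌋ = $2,989. Book value $14,946.
Year 6: ⌊$14,946 × 150%/9⌋ = $2,491. Book value $12,455.
Year 7: ⌊$12,455 × 150%/9⌋ = $2,075. Book value $10,380.
Year 8: ⌊$10,380 × 150%/9⌋ = $1,730. Book value $8,650.
Year 9 (final): $8,650 − $3,800 = $4,850. Book value $3,800.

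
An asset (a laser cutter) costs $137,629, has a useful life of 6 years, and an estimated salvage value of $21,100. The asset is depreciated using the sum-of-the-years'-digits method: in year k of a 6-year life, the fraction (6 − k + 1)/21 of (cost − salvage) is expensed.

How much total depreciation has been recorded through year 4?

$99,882

Depreciable base = $137,629 − $21,100 = $116,529.
Sum of the years' digits = 6+5+4+3+2+1 = 21.
Year 1: $116,529 × 6/21 = $33,294. Book value $104,335.
Year 2: $116,529 × 5/21 = $27,745. Book value $76,590.
Year 3: $116,529 × 4/21 = $22,196. Book value $54,394.
Year 4: $116,529 × 3/21 = $16,647. Book value $37,747.
Accumulated through year 4 = $137,629 − $37,747 = $99,882.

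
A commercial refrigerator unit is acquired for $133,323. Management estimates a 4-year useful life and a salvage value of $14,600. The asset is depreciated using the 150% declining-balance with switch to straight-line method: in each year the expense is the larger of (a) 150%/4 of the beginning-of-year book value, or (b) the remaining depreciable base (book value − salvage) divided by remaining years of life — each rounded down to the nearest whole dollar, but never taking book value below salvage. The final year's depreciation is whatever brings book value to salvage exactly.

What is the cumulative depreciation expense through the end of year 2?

Depreciable base = $133,323 − $14,600 = $118,723.
Year 1: DB = ⌊$133,323 × 150%/4⌋ = $49,996; SL = ⌊$118,723/4⌋ = $29,680 → take DB $49,996. Book value $83,327.
Year 2: DB = ⌊$83,327 × 150%/4⌋ = $31,247; SL = ⌊$68,727/3⌋ = $22,909 → take DB $31,247. Book value $52,080.
Accumulated through year 2 = $133,323 − $52,080 = $81,243.

$81,243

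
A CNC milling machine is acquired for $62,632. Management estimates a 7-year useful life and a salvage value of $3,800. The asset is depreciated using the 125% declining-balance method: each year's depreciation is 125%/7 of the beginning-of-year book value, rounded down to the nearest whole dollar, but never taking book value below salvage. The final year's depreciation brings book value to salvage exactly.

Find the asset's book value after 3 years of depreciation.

$34,715

Depreciable base = $62,632 − $3,800 = $58,832.
Year 1: ⌊$62,632 × 125%/7⌋ = $11,184. Book value $51,448.
Year 2: ⌊$51,448 × 125%/7⌋ = $9,187. Book value $42,261.
Year 3: ⌊$42,261 × 125%/7⌋ = $7,546. Book value $34,715.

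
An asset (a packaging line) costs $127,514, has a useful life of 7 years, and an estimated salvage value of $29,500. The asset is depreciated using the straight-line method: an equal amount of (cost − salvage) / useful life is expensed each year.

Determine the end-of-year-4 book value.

Depreciable base = $127,514 − $29,500 = $98,014.
Annual expense = $98,014 / 7 = $14,002.
End of year 1: book value $113,512.
End of year 2: book value $99,510.
End of year 3: book value $85,508.
End of year 4: book value $71,506.

$71,506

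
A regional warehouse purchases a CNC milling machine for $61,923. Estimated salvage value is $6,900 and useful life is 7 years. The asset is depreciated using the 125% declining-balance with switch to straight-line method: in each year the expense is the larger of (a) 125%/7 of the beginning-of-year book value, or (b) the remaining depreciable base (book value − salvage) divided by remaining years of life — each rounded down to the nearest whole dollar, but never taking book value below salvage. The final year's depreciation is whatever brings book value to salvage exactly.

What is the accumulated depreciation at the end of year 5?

Depreciable base = $61,923 − $6,900 = $55,023.
Year 1: DB = ⌊$61,923 × 125%/7⌋ = $11,057; SL = ⌊$55,023/7⌋ = $7,860 → take DB $11,057. Book value $50,866.
Year 2: DB = ⌊$50,866 × 125%/7⌋ = $9,083; SL = ⌊$43,966/6⌋ = $7,327 → take DB $9,083. Book value $41,783.
Year 3: DB = ⌊$41,783 × 125%/7⌋ = $7,461; SL = ⌊$34,883/5⌋ = $6,976 → take DB $7,461. Book value $34,322.
Year 4: DB = ⌊$34,322 × 125%/7⌋ = $6,128; SL = ⌊$27,422/4⌋ = $6,855 → take SL $6,855. Book value $27,467.
Year 5: DB = ⌊$27,467 × 125%/7⌋ = $4,904; SL = ⌊$20,567/3⌋ = $6,855 → take SL $6,855. Book value $20,612.
Accumulated through year 5 = $61,923 − $20,612 = $41,311.

$41,311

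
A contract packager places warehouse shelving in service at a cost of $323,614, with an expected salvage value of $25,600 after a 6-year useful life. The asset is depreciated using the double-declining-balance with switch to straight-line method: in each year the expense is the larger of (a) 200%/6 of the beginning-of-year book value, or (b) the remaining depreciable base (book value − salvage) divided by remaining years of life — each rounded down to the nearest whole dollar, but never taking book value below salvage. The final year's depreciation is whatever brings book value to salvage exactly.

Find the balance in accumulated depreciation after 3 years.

$227,728

Depreciable base = $323,614 − $25,600 = $298,014.
Year 1: DB = ⌊$323,614 × 200%/6⌋ = $107,871; SL = ⌊$298,014/6⌋ = $49,669 → take DB $107,871. Book value $215,743.
Year 2: DB = ⌊$215,743 × 200%/6⌋ = $71,914; SL = ⌊$190,143/5⌋ = $38,028 → take DB $71,914. Book value $143,829.
Year 3: DB = ⌊$143,829 × 200%/6⌋ = $47,943; SL = ⌊$118,229/4⌋ = $29,557 → take DB $47,943. Book value $95,886.
Accumulated through year 3 = $323,614 − $95,886 = $227,728.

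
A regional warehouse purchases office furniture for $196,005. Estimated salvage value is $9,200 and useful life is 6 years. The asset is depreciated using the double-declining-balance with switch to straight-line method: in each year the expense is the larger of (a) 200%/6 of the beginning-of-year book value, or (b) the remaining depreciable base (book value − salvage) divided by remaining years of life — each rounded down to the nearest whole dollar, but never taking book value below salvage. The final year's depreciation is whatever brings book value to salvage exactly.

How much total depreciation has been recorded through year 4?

Depreciable base = $196,005 − $9,200 = $186,805.
Year 1: DB = ⌊$196,005 × 200%/6⌋ = $65,335; SL = ⌊$186,805/6⌋ = $31,134 → take DB $65,335. Book value $130,670.
Year 2: DB = ⌊$130,670 × 200%/6⌋ = $43,556; SL = ⌊$121,470/5⌋ = $24,294 → take DB $43,556. Book value $87,114.
Year 3: DB = ⌊$87,114 × 200%/6⌋ = $29,038; SL = ⌊$77,914/4⌋ = $19,478 → take DB $29,038. Book value $58,076.
Year 4: DB = ⌊$58,076 × 200%/6⌋ = $19,358; SL = ⌊$48,876/3⌋ = $16,292 → take DB $19,358. Book value $38,718.
Accumulated through year 4 = $196,005 − $38,718 = $157,287.

$157,287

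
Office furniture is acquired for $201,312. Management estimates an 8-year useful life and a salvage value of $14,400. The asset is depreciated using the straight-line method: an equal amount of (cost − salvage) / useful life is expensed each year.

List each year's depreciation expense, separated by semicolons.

Depreciable base = $201,312 − $14,400 = $186,912.
Annual expense = $186,912 / 8 = $23,364.
End of year 1: book value $177,948.
End of year 2: book value $154,584.
End of year 3: book value $131,220.
End of year 4: book value $107,856.
End of year 5: book value $84,492.
End of year 6: book value $61,128.
End of year 7: book value $37,764.
End of year 8: book value $14,400.

$23,364; $23,364; $23,364; $23,364; $23,364; $23,364; $23,364; $23,364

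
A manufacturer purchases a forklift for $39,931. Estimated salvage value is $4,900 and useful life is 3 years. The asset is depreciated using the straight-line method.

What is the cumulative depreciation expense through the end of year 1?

Depreciable base = $39,931 − $4,900 = $35,031.
Annual expense = $35,031 / 3 = $11,677.
End of year 1: book value $28,254.
Accumulated through year 1 = $39,931 − $28,254 = $11,677.

$11,677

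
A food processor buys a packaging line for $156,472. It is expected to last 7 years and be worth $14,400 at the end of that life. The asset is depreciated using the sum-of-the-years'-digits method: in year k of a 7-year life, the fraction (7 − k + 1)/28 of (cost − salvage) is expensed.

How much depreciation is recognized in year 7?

Depreciable base = $156,472 − $14,400 = $142,072.
Sum of the years' digits = 7+6+5+4+3+2+1 = 28.
Year 1: $142,072 × 7/28 = $35,518. Book value $120,954.
Year 2: $142,072 × 6/28 = $30,444. Book value $90,510.
Year 3: $142,072 × 5/28 = $25,370. Book value $65,140.
Year 4: $142,072 × 4/28 = $20,296. Book value $44,844.
Year 5: $142,072 × 3/28 = $15,222. Book value $29,622.
Year 6: $142,072 × 2/28 = $10,148. Book value $19,474.
Year 7: $142,072 × 1/28 = $5,074. Book value $14,400.

$5,074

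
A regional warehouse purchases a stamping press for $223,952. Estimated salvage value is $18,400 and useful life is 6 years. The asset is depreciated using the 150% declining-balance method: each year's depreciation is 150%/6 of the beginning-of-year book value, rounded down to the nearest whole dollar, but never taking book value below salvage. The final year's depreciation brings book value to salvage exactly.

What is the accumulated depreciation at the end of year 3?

Depreciable base = $223,952 − $18,400 = $205,552.
Year 1: ⌊$223,952 × 150%/6⌋ = $55,988. Book value $167,964.
Year 2: ⌊$167,964 × 150%/6⌋ = $41,991. Book value $125,973.
Year 3: ⌊$125,973 × 150%/6⌋ = $31,493. Book value $94,480.
Accumulated through year 3 = $223,952 − $94,480 = $129,472.

$129,472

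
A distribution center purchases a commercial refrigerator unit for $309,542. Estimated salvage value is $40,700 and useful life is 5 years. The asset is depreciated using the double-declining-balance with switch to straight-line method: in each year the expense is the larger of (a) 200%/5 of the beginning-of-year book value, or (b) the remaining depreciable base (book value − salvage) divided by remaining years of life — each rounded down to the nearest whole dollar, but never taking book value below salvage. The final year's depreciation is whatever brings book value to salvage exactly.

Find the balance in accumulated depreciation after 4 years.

$268,842

Depreciable base = $309,542 − $40,700 = $268,842.
Year 1: DB = ⌊$309,542 × 200%/5⌋ = $123,816; SL = ⌊$268,842/5⌋ = $53,768 → take DB $123,816. Book value $185,726.
Year 2: DB = ⌊$185,726 × 200%/5⌋ = $74,290; SL = ⌊$145,026/4⌋ = $36,256 → take DB $74,290. Book value $111,436.
Year 3: DB = ⌊$111,436 × 200%/5⌋ = $44,574; SL = ⌊$70,736/3⌋ = $23,578 → take DB $44,574. Book value $66,862.
Year 4: DB = ⌊$66,862 × 200%/5⌋ = $26,744; SL = ⌊$26,162/2⌋ = $13,081 → take DB $26,744, capped at $26,162. Book value $40,700.
Accumulated through year 4 = $309,542 − $40,700 = $268,842.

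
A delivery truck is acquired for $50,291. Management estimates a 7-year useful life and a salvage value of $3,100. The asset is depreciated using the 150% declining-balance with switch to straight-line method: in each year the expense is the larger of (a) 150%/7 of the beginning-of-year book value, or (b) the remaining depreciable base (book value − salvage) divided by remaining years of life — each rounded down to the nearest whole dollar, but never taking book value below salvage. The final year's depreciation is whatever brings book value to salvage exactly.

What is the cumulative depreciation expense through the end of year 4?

Depreciable base = $50,291 − $3,100 = $47,191.
Year 1: DB = ⌊$50,291 × 150%/7⌋ = $10,776; SL = ⌊$47,191/7⌋ = $6,741 → take DB $10,776. Book value $39,515.
Year 2: DB = ⌊$39,515 × 150%/7⌋ = $8,467; SL = ⌊$36,415/6⌋ = $6,069 → take DB $8,467. Book value $31,048.
Year 3: DB = ⌊$31,048 × 150%/7⌋ = $6,653; SL = ⌊$27,948/5⌋ = $5,589 → take DB $6,653. Book value $24,395.
Year 4: DB = ⌊$24,395 × 150%/7⌋ = $5,227; SL = ⌊$21,295/4⌋ = $5,323 → take SL $5,323. Book value $19,072.
Accumulated through year 4 = $50,291 − $19,072 = $31,219.

$31,219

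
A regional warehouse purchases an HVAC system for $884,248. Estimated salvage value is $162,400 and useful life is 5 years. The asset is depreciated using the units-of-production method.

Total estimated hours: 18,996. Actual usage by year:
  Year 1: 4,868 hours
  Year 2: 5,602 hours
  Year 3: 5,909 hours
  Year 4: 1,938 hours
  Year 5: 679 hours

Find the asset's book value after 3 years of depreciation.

Depreciable base = $884,248 − $162,400 = $721,848.
Rate = $721,848 / 18,996 hours = $38 per hour.
Year 1: 4,868 × $38 = $184,984. Book value $699,264.
Year 2: 5,602 × $38 = $212,876. Book value $486,388.
Year 3: 5,909 × $38 = $224,542. Book value $261,846.

$261,846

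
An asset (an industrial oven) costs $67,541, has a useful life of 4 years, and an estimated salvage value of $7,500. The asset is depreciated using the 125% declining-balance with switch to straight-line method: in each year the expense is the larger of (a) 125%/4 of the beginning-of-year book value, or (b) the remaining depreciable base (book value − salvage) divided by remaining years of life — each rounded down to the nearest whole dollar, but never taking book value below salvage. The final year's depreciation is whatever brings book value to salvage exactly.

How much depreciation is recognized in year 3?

$12,212

Depreciable base = $67,541 − $7,500 = $60,041.
Year 1: DB = ⌊$67,541 × 125%/4⌋ = $21,106; SL = ⌊$60,041/4⌋ = $15,010 → take DB $21,106. Book value $46,435.
Year 2: DB = ⌊$46,435 × 125%/4⌋ = $14,510; SL = ⌊$38,935/3⌋ = $12,978 → take DB $14,510. Book value $31,925.
Year 3: DB = ⌊$31,925 × 125%/4⌋ = $9,976; SL = ⌊$24,425/2⌋ = $12,212 → take SL $12,212. Book value $19,713.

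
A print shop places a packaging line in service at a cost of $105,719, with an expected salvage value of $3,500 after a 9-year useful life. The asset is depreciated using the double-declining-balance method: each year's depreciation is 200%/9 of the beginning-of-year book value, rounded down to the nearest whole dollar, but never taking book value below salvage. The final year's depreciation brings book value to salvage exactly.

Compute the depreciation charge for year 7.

Depreciable base = $105,719 − $3,500 = $102,219.
Year 1: ⌊$105,719 × 200%/9⌋ = $23,493. Book value $82,226.
Year 2: ⌊$82,226 × 200%/9⌋ = $18,272. Book value $63,954.
Year 3: ⌊$63,954 × 200%/9⌋ = $14,212. Book value $49,742.
Year 4: ⌊$49,742 × 200%/9⌋ = $11,053. Book value $38,689.
Year 5: ⌊$38,689 × 200%/9⌋ = $8,597. Book value $30,092.
Year 6: ⌊$30,092 × 200%/9⌋ = $6,687. Book value $23,405.
Year 7: ⌊$23,405 × 200%/9⌋ = $5,201. Book value $18,204.

$5,201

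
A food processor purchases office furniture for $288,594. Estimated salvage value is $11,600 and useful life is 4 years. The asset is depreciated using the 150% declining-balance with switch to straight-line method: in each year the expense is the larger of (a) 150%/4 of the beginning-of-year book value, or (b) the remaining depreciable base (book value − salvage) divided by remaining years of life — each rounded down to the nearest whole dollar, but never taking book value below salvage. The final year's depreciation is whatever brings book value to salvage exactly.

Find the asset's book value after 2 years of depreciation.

Depreciable base = $288,594 − $11,600 = $276,994.
Year 1: DB = ⌊$288,594 × 150%/4⌋ = $108,222; SL = ⌊$276,994/4⌋ = $69,248 → take DB $108,222. Book value $180,372.
Year 2: DB = ⌊$180,372 × 150%/4⌋ = $67,639; SL = ⌊$168,772/3⌋ = $56,257 → take DB $67,639. Book value $112,733.

$112,733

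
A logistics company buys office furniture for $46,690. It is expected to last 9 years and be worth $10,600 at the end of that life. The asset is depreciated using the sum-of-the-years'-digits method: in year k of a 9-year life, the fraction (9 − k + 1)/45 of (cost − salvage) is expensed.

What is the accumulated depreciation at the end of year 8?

$35,288

Depreciable base = $46,690 − $10,600 = $36,090.
Sum of the years' digits = 9+8+7+6+5+4+3+2+1 = 45.
Year 1: $36,090 × 9/45 = $7,218. Book value $39,472.
Year 2: $36,090 × 8/45 = $6,416. Book value $33,056.
Year 3: $36,090 × 7/45 = $5,614. Book value $27,442.
Year 4: $36,090 × 6/45 = $4,812. Book value $22,630.
Year 5: $36,090 × 5/45 = $4,010. Book value $18,620.
Year 6: $36,090 × 4/45 = $3,208. Book value $15,412.
Year 7: $36,090 × 3/45 = $2,406. Book value $13,006.
Year 8: $36,090 × 2/45 = $1,604. Book value $11,402.
Accumulated through year 8 = $46,690 − $11,402 = $35,288.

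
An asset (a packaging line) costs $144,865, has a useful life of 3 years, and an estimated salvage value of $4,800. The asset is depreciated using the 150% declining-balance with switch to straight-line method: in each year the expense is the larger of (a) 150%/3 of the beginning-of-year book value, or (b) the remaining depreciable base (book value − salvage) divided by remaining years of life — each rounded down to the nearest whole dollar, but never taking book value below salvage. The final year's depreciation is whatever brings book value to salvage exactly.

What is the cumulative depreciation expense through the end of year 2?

$108,648

Depreciable base = $144,865 − $4,800 = $140,065.
Year 1: DB = ⌊$144,865 × 150%/3⌋ = $72,432; SL = ⌊$140,065/3⌋ = $46,688 → take DB $72,432. Book value $72,433.
Year 2: DB = ⌊$72,433 × 150%/3⌋ = $36,216; SL = ⌊$67,633/2⌋ = $33,816 → take DB $36,216. Book value $36,217.
Accumulated through year 2 = $144,865 − $36,217 = $108,648.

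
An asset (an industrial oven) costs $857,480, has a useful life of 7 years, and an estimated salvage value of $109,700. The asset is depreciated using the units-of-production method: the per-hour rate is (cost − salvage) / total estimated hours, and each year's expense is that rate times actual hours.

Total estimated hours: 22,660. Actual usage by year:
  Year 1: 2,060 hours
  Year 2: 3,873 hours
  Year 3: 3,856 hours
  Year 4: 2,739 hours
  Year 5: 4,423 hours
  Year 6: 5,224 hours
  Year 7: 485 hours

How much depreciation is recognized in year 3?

$127,248

Depreciable base = $857,480 − $109,700 = $747,780.
Rate = $747,780 / 22,660 hours = $33 per hour.
Year 1: 2,060 × $33 = $67,980. Book value $789,500.
Year 2: 3,873 × $33 = $127,809. Book value $661,691.
Year 3: 3,856 × $33 = $127,248. Book value $534,443.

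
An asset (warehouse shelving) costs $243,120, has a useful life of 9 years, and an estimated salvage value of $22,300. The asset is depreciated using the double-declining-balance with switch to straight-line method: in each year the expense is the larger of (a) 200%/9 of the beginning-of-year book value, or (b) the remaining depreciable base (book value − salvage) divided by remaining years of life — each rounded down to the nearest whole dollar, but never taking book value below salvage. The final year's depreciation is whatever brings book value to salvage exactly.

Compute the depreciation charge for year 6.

Depreciable base = $243,120 − $22,300 = $220,820.
Year 1: DB = ⌊$243,120 × 200%/9⌋ = $54,026; SL = ⌊$220,820/9⌋ = $24,535 → take DB $54,026. Book value $189,094.
Year 2: DB = ⌊$189,094 × 200%/9⌋ = $42,020; SL = ⌊$166,794/8⌋ = $20,849 → take DB $42,020. Book value $147,074.
Year 3: DB = ⌊$147,074 × 200%/9⌋ = $32,683; SL = ⌊$124,774/7⌋ = $17,824 → take DB $32,683. Book value $114,391.
Year 4: DB = ⌊$114,391 × 200%/9⌋ = $25,420; SL = ⌊$92,091/6⌋ = $15,348 → take DB $25,420. Book value $88,971.
Year 5: DB = ⌊$88,971 × 200%/9⌋ = $19,771; SL = ⌊$66,671/5⌋ = $13,334 → take DB $19,771. Book value $69,200.
Year 6: DB = ⌊$69,200 × 200%/9⌋ = $15,377; SL = ⌊$46,900/4⌋ = $11,725 → take DB $15,377. Book value $53,823.

$15,377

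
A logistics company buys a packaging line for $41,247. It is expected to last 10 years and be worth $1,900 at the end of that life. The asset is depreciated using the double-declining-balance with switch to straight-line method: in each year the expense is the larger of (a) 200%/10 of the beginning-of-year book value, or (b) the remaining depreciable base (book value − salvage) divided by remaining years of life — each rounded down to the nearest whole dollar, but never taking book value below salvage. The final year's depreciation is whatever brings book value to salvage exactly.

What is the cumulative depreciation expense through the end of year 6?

$30,433

Depreciable base = $41,247 − $1,900 = $39,347.
Year 1: DB = ⌊$41,247 × 200%/10⌋ = $8,249; SL = ⌊$39,347/10⌋ = $3,934 → take DB $8,249. Book value $32,998.
Year 2: DB = ⌊$32,998 × 200%/10⌋ = $6,599; SL = ⌊$31,098/9⌋ = $3,455 → take DB $6,599. Book value $26,399.
Year 3: DB = ⌊$26,399 × 200%/10⌋ = $5,279; SL = ⌊$24,499/8⌋ = $3,062 → take DB $5,279. Book value $21,120.
Year 4: DB = ⌊$21,120 × 200%/10⌋ = $4,224; SL = ⌊$19,220/7⌋ = $2,745 → take DB $4,224. Book value $16,896.
Year 5: DB = ⌊$16,896 × 200%/10⌋ = $3,379; SL = ⌊$14,996/6⌋ = $2,499 → take DB $3,379. Book value $13,517.
Year 6: DB = ⌊$13,517 × 200%/10⌋ = $2,703; SL = ⌊$11,617/5⌋ = $2,323 → take DB $2,703. Book value $10,814.
Accumulated through year 6 = $41,247 − $10,814 = $30,433.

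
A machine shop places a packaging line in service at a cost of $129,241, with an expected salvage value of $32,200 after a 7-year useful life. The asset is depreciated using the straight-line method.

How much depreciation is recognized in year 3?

$13,863

Depreciable base = $129,241 − $32,200 = $97,041.
Annual expense = $97,041 / 7 = $13,863.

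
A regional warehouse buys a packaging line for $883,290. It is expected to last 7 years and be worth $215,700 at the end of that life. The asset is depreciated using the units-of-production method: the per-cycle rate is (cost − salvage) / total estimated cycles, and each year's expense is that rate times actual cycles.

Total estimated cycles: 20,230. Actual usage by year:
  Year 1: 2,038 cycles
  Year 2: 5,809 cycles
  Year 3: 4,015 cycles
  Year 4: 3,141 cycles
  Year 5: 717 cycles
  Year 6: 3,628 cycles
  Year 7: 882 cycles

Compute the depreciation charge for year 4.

Depreciable base = $883,290 − $215,700 = $667,590.
Rate = $667,590 / 20,230 cycles = $33 per cycle.
Year 1: 2,038 × $33 = $67,254. Book value $816,036.
Year 2: 5,809 × $33 = $191,697. Book value $624,339.
Year 3: 4,015 × $33 = $132,495. Book value $491,844.
Year 4: 3,141 × $33 = $103,653. Book value $388,191.

$103,653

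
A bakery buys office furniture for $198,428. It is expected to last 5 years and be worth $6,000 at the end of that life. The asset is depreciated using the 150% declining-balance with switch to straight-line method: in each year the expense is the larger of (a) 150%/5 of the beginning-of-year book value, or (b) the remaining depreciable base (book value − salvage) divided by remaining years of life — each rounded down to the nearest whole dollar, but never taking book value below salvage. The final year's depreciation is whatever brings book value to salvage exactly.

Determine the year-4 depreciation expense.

Depreciable base = $198,428 − $6,000 = $192,428.
Year 1: DB = ⌊$198,428 × 150%/5⌋ = $59,528; SL = ⌊$192,428/5⌋ = $38,485 → take DB $59,528. Book value $138,900.
Year 2: DB = ⌊$138,900 × 150%/5⌋ = $41,670; SL = ⌊$132,900/4⌋ = $33,225 → take DB $41,670. Book value $97,230.
Year 3: DB = ⌊$97,230 × 150%/5⌋ = $29,169; SL = ⌊$91,230/3⌋ = $30,410 → take SL $30,410. Book value $66,820.
Year 4: DB = ⌊$66,820 × 150%/5⌋ = $20,046; SL = ⌊$60,820/2⌋ = $30,410 → take SL $30,410. Book value $36,410.

$30,410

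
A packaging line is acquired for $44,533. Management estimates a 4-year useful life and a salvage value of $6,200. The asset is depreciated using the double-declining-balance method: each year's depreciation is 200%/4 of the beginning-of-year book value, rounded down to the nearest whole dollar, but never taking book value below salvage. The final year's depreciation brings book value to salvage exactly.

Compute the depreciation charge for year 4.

$0

Depreciable base = $44,533 − $6,200 = $38,333.
Year 1: ⌊$44,533 × 200%/4⌋ = $22,266. Book value $22,267.
Year 2: ⌊$22,267 × 200%/4⌋ = $11,133. Book value $11,134.
Year 3: ⌊$11,134 × 200%/4⌋ = $5,567, capped at $4,934. Book value $6,200.
Year 4 (final): $6,200 − $6,200 = $0. Book value $6,200.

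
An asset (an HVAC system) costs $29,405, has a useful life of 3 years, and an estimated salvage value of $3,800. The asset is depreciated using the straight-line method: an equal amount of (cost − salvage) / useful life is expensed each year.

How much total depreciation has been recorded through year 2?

$17,070

Depreciable base = $29,405 − $3,800 = $25,605.
Annual expense = $25,605 / 3 = $8,535.
End of year 1: book value $20,870.
End of year 2: book value $12,335.
Accumulated through year 2 = $29,405 − $12,335 = $17,070.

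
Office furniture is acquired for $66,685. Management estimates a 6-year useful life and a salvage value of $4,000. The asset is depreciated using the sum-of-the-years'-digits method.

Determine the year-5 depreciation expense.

Depreciable base = $66,685 − $4,000 = $62,685.
Sum of the years' digits = 6+5+4+3+2+1 = 21.
Year 1: $62,685 × 6/21 = $17,910. Book value $48,775.
Year 2: $62,685 × 5/21 = $14,925. Book value $33,850.
Year 3: $62,685 × 4/21 = $11,940. Book value $21,910.
Year 4: $62,685 × 3/21 = $8,955. Book value $12,955.
Year 5: $62,685 × 2/21 = $5,970. Book value $6,985.

$5,970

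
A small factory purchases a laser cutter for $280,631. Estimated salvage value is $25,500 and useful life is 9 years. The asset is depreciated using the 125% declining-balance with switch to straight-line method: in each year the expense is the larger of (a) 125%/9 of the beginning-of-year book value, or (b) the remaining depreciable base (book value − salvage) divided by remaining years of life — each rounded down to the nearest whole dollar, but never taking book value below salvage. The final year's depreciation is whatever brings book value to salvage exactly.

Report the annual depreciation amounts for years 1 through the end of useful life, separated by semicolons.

Depreciable base = $280,631 − $25,500 = $255,131.
Year 1: DB = ⌊$280,631 × 125%/9⌋ = $38,976; SL = ⌊$255,131/9⌋ = $28,347 → take DB $38,976. Book value $241,655.
Year 2: DB = ⌊$241,655 × 125%/9⌋ = $33,563; SL = ⌊$216,155/8⌋ = $27,019 → take DB $33,563. Book value $208,092.
Year 3: DB = ⌊$208,092 × 125%/9⌋ = $28,901; SL = ⌊$182,592/7⌋ = $26,084 → take DB $28,901. Book value $179,191.
Year 4: DB = ⌊$179,191 × 125%/9⌋ = $24,887; SL = ⌊$153,691/6⌋ = $25,615 → take SL $25,615. Book value $153,576.
Year 5: DB = ⌊$153,576 × 125%/9⌋ = $21,330; SL = ⌊$128,076/5⌋ = $25,615 → take SL $25,615. Book value $127,961.
Year 6: DB = ⌊$127,961 × 125%/9⌋ = $17,772; SL = ⌊$102,461/4⌋ = $25,615 → take SL $25,615. Book value $102,346.
Year 7: DB = ⌊$102,346 × 125%/9⌋ = $14,214; SL = ⌊$76,846/3⌋ = $25,615 → take SL $25,615. Book value $76,731.
Year 8: DB = ⌊$76,731 × 125%/9⌋ = $10,657; SL = ⌊$51,231/2⌋ = $25,615 → take SL $25,615. Book value $51,116.
Year 9 (final): $51,116 − $25,500 = $25,616. Book value $25,500.

$38,976; $33,563; $28,901; $25,615; $25,615; $25,615; $25,615; $25,615; $25,616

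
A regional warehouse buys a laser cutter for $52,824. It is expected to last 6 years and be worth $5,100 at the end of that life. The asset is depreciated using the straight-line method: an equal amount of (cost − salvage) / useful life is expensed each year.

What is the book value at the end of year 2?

$36,916

Depreciable base = $52,824 − $5,100 = $47,724.
Annual expense = $47,724 / 6 = $7,954.
End of year 1: book value $44,870.
End of year 2: book value $36,916.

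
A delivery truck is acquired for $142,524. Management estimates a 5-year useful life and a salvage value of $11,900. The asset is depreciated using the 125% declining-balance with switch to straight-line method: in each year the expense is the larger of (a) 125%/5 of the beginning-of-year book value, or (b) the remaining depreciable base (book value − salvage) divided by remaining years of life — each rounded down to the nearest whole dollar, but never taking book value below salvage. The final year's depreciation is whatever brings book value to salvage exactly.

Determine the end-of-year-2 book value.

$80,170

Depreciable base = $142,524 − $11,900 = $130,624.
Year 1: DB = ⌊$142,524 × 125%/5⌋ = $35,631; SL = ⌊$130,624/5⌋ = $26,124 → take DB $35,631. Book value $106,893.
Year 2: DB = ⌊$106,893 × 125%/5⌋ = $26,723; SL = ⌊$94,993/4⌋ = $23,748 → take DB $26,723. Book value $80,170.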